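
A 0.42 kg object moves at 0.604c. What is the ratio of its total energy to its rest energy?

E = γmc², E₀ = mc²
E/E₀ = γ = 1/√(1 - 0.604²) = 1.255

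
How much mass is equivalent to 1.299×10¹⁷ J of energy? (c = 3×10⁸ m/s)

From E = mc², we get m = E/c²
c² = (3×10⁸)² = 9×10¹⁶ m²/s²
m = 1.299×10¹⁷ / 9×10¹⁶ = 1.443 kg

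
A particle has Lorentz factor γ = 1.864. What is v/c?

From γ = 1/√(1 - v²/c²):
1/γ² = 1/1.864² = 0.2878
v²/c² = 1 - 0.2878 = 0.7122
v/c = √(0.7122) = 0.8439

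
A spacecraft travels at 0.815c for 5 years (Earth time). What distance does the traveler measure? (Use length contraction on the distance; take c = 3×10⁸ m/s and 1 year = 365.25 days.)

Earth distance: d = v × t = 0.815c × 5 yr = 3.8579×10¹⁶ m
γ = 1.7257
d' = d/γ = 3.8579×10¹⁶/1.7257 = 2.236×10¹⁶ m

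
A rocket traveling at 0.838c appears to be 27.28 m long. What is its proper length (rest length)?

Contracted length L = 27.28 m
γ = 1/√(1 - 0.838²) = 1.8326
L₀ = γL = 1.8326 × 27.28 = 49.99 m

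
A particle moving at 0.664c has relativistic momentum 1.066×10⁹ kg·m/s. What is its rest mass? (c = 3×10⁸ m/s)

γ = 1/√(1 - 0.664²) = 1.3374
v = 0.664 × 3×10⁸ = 1.992×10⁸ m/s
m = p/(γv) = 1.066×10⁹/(1.3374 × 1.992×10⁸) = 4.001 kg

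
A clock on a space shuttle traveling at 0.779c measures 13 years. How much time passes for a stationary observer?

Proper time Δt₀ = 13 years
γ = 1/√(1 - 0.779²) = 1.5948
Δt = γΔt₀ = 1.5948 × 13 = 20.73 years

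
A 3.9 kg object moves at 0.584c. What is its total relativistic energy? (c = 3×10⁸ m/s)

γ = 1/√(1 - 0.584²) = 1.232
mc² = 3.9 × (3×10⁸)² = 3.510×10¹⁷ J
E = γmc² = 1.232 × 3.510×10¹⁷ = 4.324×10¹⁷ J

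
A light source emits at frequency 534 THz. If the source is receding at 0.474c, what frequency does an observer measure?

β = v/c = 0.474
(1-β)/(1+β) = 0.526/1.474 = 0.3569
Doppler factor = √(0.3569) = 0.5974
f_obs = 534 × 0.5974 = 319.0 THz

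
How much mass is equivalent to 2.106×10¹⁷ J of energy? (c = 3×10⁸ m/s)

From E = mc², we get m = E/c²
c² = (3×10⁸)² = 9×10¹⁶ m²/s²
m = 2.106×10¹⁷ / 9×10¹⁶ = 2.340 kg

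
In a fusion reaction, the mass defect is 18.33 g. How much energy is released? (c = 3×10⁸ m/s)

Convert mass defect: Δm = 18.33 g = 0.01833 kg
E = Δm·c² = 0.01833 × (3×10⁸)²
= 0.01833 × 9×10¹⁶ = 1.650×10¹⁵ J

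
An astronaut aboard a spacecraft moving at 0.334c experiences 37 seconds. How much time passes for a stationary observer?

Proper time Δt₀ = 37 seconds
γ = 1/√(1 - 0.334²) = 1.0609
Δt = γΔt₀ = 1.0609 × 37 = 39.25 seconds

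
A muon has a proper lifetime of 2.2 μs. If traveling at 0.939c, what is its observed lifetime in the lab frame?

Proper lifetime τ₀ = 2.2 μs
γ = 1/√(1 - 0.939²) = 2.9077
τ = γτ₀ = 2.9077 × 2.2 μs = 6.397 μs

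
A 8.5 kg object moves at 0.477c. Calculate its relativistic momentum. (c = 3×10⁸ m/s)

γ = 1/√(1 - 0.477²) = 1.138
v = 0.477 × 3×10⁸ = 1.431×10⁸ m/s
p = γmv = 1.138 × 8.5 × 1.431×10⁸ = 1.384×10⁹ kg·m/s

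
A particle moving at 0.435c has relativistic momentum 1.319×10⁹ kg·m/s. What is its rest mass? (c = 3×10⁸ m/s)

γ = 1/√(1 - 0.435²) = 1.1106
v = 0.435 × 3×10⁸ = 1.305×10⁸ m/s
m = p/(γv) = 1.319×10⁹/(1.1106 × 1.305×10⁸) = 9.101 kg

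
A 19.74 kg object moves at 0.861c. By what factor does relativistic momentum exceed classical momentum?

p_rel = γmv, p_class = mv
Ratio = γ = 1/√(1 - 0.861²) = 1.966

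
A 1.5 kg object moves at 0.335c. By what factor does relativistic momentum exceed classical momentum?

p_rel = γmv, p_class = mv
Ratio = γ = 1/√(1 - 0.335²) = 1.061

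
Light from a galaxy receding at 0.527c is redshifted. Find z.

β = 0.527
(1+β)/(1-β) = 1.527/0.473 = 3.22833
√(3.22833) = 1.7968
z = 1.7968 - 1 = 0.7968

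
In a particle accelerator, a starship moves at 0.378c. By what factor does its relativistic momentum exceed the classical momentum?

p_rel = γmv, p_class = mv
Ratio = γ = 1/√(1 - 0.378²)
= 1/√(0.857116) = 1.080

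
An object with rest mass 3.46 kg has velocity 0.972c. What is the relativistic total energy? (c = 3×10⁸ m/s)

γ = 1/√(1 - 0.972²) = 4.256
mc² = 3.46 × (3×10⁸)² = 3.114×10¹⁷ J
E = γmc² = 4.256 × 3.114×10¹⁷ = 1.325×10¹⁸ J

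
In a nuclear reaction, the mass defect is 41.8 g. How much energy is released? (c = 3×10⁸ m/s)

Convert mass defect: Δm = 41.8 g = 0.0418 kg
E = Δm·c² = 0.0418 × (3×10⁸)²
= 0.0418 × 9×10¹⁶ = 3.762×10¹⁵ J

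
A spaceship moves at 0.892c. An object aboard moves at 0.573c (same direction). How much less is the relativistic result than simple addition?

Classical: u' + v = 0.573 + 0.892 = 1.465c
Relativistic: u = (0.573 + 0.892)/(1 + 0.511116) = 1.465/1.511116 = 0.9695c
Difference: 1.465 - 0.9695 = 0.4955c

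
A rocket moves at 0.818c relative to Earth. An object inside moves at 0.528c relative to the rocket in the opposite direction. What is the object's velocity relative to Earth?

Object's velocity in rocket frame is u' = -0.528c
u = (u' + v)/(1 + u'v/c²) = (v - 0.528)/(1 - 0.528·v/c²)
Numerator: 0.818 - 0.528 = 0.29
Denominator: 1 - 0.431904 = 0.568096
u = 0.29/0.568096 = 0.5105c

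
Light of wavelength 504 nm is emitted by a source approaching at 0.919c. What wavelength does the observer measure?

β = 0.919
Wavelength Doppler factor = √(0.081/1.919) = √(0.042209) = 0.2054
λ_obs = 504 × 0.2054 = 103.5 nm (blueshift)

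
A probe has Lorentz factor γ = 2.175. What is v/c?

From γ = 1/√(1 - v²/c²):
1/γ² = 1/2.175² = 0.2114
v²/c² = 1 - 0.2114 = 0.7886
v/c = √(0.7886) = 0.8880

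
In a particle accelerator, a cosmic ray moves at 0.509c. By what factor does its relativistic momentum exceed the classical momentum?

p_rel = γmv, p_class = mv
Ratio = γ = 1/√(1 - 0.509²)
= 1/√(0.740919) = 1.162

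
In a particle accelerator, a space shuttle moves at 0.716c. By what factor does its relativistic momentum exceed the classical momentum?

p_rel = γmv, p_class = mv
Ratio = γ = 1/√(1 - 0.716²)
= 1/√(0.487344) = 1.432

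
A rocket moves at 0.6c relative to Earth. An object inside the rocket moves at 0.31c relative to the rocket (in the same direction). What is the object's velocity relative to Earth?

u = (u' + v)/(1 + u'v/c²)
Numerator: 0.31 + 0.6 = 0.91
Denominator: 1 + 0.186 = 1.186
u = 0.91/1.186 = 0.7673c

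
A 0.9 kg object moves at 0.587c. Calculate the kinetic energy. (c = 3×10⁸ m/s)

γ = 1/√(1 - 0.587²) = 1.2352
γ - 1 = 0.2352
KE = (γ-1)mc² = 0.2352 × 0.9 × (3×10⁸)² = 1.905×10¹⁶ J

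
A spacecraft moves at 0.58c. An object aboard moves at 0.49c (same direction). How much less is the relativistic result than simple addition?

Classical: u' + v = 0.49 + 0.58 = 1.07c
Relativistic: u = (0.49 + 0.58)/(1 + 0.2842) = 1.07/1.2842 = 0.8332c
Difference: 1.07 - 0.8332 = 0.2368c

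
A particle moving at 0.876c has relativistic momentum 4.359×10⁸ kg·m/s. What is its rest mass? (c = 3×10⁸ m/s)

γ = 1/√(1 - 0.876²) = 2.0734
v = 0.876 × 3×10⁸ = 2.628×10⁸ m/s
m = p/(γv) = 4.359×10⁸/(2.0734 × 2.628×10⁸) = 0.8000 kg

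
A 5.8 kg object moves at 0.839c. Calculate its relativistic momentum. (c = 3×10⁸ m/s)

γ = 1/√(1 - 0.839²) = 1.838
v = 0.839 × 3×10⁸ = 2.517×10⁸ m/s
p = γmv = 1.838 × 5.8 × 2.517×10⁸ = 2.683×10⁹ kg·m/s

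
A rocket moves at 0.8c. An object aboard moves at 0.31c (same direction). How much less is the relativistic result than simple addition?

Classical: u' + v = 0.31 + 0.8 = 1.11c
Relativistic: u = (0.31 + 0.8)/(1 + 0.248) = 1.11/1.248 = 0.8894c
Difference: 1.11 - 0.8894 = 0.2206c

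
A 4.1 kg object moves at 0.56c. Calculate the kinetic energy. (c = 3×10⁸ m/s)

γ = 1/√(1 - 0.56²) = 1.20701
γ - 1 = 0.20701
KE = (γ-1)mc² = 0.20701 × 4.1 × (3×10⁸)² = 7.639×10¹⁶ J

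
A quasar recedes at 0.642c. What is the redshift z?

β = 0.642
(1+β)/(1-β) = 1.642/0.358 = 4.587
√(4.587) = 2.142
z = 2.142 - 1 = 1.142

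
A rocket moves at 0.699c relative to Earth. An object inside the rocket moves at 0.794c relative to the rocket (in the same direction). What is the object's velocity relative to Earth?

u = (u' + v)/(1 + u'v/c²)
Numerator: 0.794 + 0.699 = 1.493
Denominator: 1 + 0.555006 = 1.555006
u = 1.493/1.555006 = 0.9601c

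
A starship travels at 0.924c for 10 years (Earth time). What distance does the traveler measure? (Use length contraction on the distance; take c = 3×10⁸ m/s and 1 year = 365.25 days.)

Earth distance: d = v × t = 0.924c × 10 yr = 8.748×10¹⁶ m
γ = 2.615
d' = d/γ = 8.748×10¹⁶/2.615 = 3.345×10¹⁶ m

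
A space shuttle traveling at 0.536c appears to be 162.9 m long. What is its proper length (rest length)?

Contracted length L = 162.9 m
γ = 1/√(1 - 0.536²) = 1.185
L₀ = γL = 1.185 × 162.9 = 193.0 m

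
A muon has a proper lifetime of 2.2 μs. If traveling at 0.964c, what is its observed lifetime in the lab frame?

Proper lifetime τ₀ = 2.2 μs
γ = 1/√(1 - 0.964²) = 3.761
τ = γτ₀ = 3.761 × 2.2 μs = 8.274 μs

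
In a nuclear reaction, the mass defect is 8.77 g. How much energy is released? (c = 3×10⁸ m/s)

Convert mass defect: Δm = 8.77 g = 0.00877 kg
E = Δm·c² = 0.00877 × (3×10⁸)²
= 0.00877 × 9×10¹⁶ = 7.893×10¹⁴ J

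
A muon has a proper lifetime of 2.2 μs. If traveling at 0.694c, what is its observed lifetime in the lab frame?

Proper lifetime τ₀ = 2.2 μs
γ = 1/√(1 - 0.694²) = 1.389
τ = γτ₀ = 1.389 × 2.2 μs = 3.056 μs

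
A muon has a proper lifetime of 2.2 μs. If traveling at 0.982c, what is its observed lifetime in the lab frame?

Proper lifetime τ₀ = 2.2 μs
γ = 1/√(1 - 0.982²) = 5.294
τ = γτ₀ = 5.294 × 2.2 μs = 11.65 μs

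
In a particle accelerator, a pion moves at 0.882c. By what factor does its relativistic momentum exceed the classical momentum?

p_rel = γmv, p_class = mv
Ratio = γ = 1/√(1 - 0.882²)
= 1/√(0.222076) = 2.122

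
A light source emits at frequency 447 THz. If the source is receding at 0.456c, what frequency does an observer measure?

β = v/c = 0.456
(1-β)/(1+β) = 0.544/1.456 = 0.3736
Doppler factor = √(0.3736) = 0.6112
f_obs = 447 × 0.6112 = 273.2 THz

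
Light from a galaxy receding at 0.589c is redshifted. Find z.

β = 0.589
(1+β)/(1-β) = 1.589/0.411 = 3.8662
√(3.8662) = 1.9663
z = 1.9663 - 1 = 0.9663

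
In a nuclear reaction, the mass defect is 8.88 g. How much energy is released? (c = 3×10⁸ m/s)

Convert mass defect: Δm = 8.88 g = 0.00888 kg
E = Δm·c² = 0.00888 × (3×10⁸)²
= 0.00888 × 9×10¹⁶ = 7.992×10¹⁴ J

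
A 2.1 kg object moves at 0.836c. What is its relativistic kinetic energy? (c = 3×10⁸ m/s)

γ = 1/√(1 - 0.836²) = 1.8224
γ - 1 = 0.8224
KE = (γ-1)mc² = 0.8224 × 2.1 × (3×10⁸)² = 1.554×10¹⁷ J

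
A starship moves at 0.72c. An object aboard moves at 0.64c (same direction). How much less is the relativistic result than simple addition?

Classical: u' + v = 0.64 + 0.72 = 1.36c
Relativistic: u = (0.64 + 0.72)/(1 + 0.4608) = 1.36/1.4608 = 0.9310c
Difference: 1.36 - 0.9310 = 0.4290c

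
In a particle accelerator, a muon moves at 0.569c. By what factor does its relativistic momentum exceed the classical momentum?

p_rel = γmv, p_class = mv
Ratio = γ = 1/√(1 - 0.569²)
= 1/√(0.676239) = 1.216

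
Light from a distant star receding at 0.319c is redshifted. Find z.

β = 0.319
(1+β)/(1-β) = 1.319/0.681 = 1.9369
√(1.9369) = 1.3917
z = 1.3917 - 1 = 0.3917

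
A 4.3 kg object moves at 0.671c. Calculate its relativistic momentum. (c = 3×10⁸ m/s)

γ = 1/√(1 - 0.671²) = 1.3487
v = 0.671 × 3×10⁸ = 2.013×10⁸ m/s
p = γmv = 1.3487 × 4.3 × 2.013×10⁸ = 1.167×10⁹ kg·m/s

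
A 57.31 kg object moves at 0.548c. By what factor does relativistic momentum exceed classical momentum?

p_rel = γmv, p_class = mv
Ratio = γ = 1/√(1 - 0.548²) = 1.195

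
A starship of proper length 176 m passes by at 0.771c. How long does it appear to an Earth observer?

Proper length L₀ = 176 m
γ = 1/√(1 - 0.771²) = 1.570
L = L₀/γ = 176/1.570 = 112.1 m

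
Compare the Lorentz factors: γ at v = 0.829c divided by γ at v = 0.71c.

γ₁ = 1/√(1 - 0.829²) = 1.788
γ₂ = 1/√(1 - 0.71²) = 1.420
γ₁/γ₂ = 1.788/1.420 = 1.259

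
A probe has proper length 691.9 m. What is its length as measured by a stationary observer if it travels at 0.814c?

Proper length L₀ = 691.9 m
γ = 1/√(1 - 0.814²) = 1.7216
L = L₀/γ = 691.9/1.7216 = 401.9 m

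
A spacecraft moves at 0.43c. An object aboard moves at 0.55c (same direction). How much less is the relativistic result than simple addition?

Classical: u' + v = 0.55 + 0.43 = 0.98c
Relativistic: u = (0.55 + 0.43)/(1 + 0.2365) = 0.98/1.2365 = 0.7926c
Difference: 0.98 - 0.7926 = 0.1874c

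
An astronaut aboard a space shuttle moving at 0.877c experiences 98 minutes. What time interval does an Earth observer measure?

Proper time Δt₀ = 98 minutes
γ = 1/√(1 - 0.877²) = 2.0812
Δt = γΔt₀ = 2.0812 × 98 = 204.0 minutes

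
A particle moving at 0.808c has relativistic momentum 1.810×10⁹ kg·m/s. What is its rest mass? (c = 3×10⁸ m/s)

γ = 1/√(1 - 0.808²) = 1.6973
v = 0.808 × 3×10⁸ = 2.424×10⁸ m/s
m = p/(γv) = 1.810×10⁹/(1.6973 × 2.424×10⁸) = 4.399 kg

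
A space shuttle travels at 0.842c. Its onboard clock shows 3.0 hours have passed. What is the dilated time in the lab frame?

Proper time Δt₀ = 3.0 hours
γ = 1/√(1 - 0.842²) = 1.8536
Δt = γΔt₀ = 1.8536 × 3.0 = 5.561 hours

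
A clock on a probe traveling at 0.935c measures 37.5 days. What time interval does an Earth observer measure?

Proper time Δt₀ = 37.5 days
γ = 1/√(1 - 0.935²) = 2.8197
Δt = γΔt₀ = 2.8197 × 37.5 = 105.7 days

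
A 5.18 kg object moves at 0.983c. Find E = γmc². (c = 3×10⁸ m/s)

γ = 1/√(1 - 0.983²) = 5.446
mc² = 5.18 × (3×10⁸)² = 4.662×10¹⁷ J
E = γmc² = 5.446 × 4.662×10¹⁷ = 2.539×10¹⁸ J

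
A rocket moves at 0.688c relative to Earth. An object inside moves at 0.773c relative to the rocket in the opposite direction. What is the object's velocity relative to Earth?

Object's velocity in rocket frame is u' = -0.773c
u = (u' + v)/(1 + u'v/c²) = (v - 0.773)/(1 - 0.773·v/c²)
Numerator: 0.688 - 0.773 = -0.085
Denominator: 1 - 0.531824 = 0.468176
u = -0.085/0.468176 = -0.1816c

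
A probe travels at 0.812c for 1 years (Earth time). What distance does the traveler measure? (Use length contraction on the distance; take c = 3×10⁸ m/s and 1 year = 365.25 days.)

Earth distance: d = v × t = 0.812c × 1 yr = 7.687×10¹⁵ m
γ = 1.713
d' = d/γ = 7.687×10¹⁵/1.713 = 4.487×10¹⁵ m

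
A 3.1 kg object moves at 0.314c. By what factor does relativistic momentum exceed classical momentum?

p_rel = γmv, p_class = mv
Ratio = γ = 1/√(1 - 0.314²) = 1.053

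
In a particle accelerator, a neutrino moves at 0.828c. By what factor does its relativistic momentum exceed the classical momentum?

p_rel = γmv, p_class = mv
Ratio = γ = 1/√(1 - 0.828²)
= 1/√(0.314416) = 1.783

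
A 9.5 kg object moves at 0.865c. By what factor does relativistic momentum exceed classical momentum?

p_rel = γmv, p_class = mv
Ratio = γ = 1/√(1 - 0.865²) = 1.993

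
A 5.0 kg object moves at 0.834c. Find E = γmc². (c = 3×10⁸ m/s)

γ = 1/√(1 - 0.834²) = 1.8124
mc² = 5.0 × (3×10⁸)² = 4.500×10¹⁷ J
E = γmc² = 1.8124 × 4.500×10¹⁷ = 8.156×10¹⁷ J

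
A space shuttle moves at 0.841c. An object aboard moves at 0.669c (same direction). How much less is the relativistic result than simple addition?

Classical: u' + v = 0.669 + 0.841 = 1.51c
Relativistic: u = (0.669 + 0.841)/(1 + 0.562629) = 1.51/1.562629 = 0.9663c
Difference: 1.51 - 0.9663 = 0.5437c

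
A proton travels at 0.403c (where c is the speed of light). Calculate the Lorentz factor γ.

v/c = 0.403, so (v/c)² = 0.162409
1 - (v/c)² = 0.837591
γ = 1/√(0.837591) = 1.093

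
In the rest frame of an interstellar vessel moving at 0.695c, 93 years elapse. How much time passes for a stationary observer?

Proper time Δt₀ = 93 years
γ = 1/√(1 - 0.695²) = 1.3908
Δt = γΔt₀ = 1.3908 × 93 = 129.3 years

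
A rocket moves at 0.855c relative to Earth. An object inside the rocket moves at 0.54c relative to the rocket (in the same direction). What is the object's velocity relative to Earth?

u = (u' + v)/(1 + u'v/c²)
Numerator: 0.54 + 0.855 = 1.395
Denominator: 1 + 0.4617 = 1.4617
u = 1.395/1.4617 = 0.9544c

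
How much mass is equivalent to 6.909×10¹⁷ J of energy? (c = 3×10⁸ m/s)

From E = mc², we get m = E/c²
c² = (3×10⁸)² = 9×10¹⁶ m²/s²
m = 6.909×10¹⁷ / 9×10¹⁶ = 7.677 kg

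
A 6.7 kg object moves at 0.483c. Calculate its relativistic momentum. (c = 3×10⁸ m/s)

γ = 1/√(1 - 0.483²) = 1.142
v = 0.483 × 3×10⁸ = 1.449×10⁸ m/s
p = γmv = 1.142 × 6.7 × 1.449×10⁸ = 1.109×10⁹ kg·m/s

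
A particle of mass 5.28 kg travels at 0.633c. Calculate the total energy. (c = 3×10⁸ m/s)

γ = 1/√(1 - 0.633²) = 1.2917
mc² = 5.28 × (3×10⁸)² = 4.752×10¹⁷ J
E = γmc² = 1.2917 × 4.752×10¹⁷ = 6.138×10¹⁷ J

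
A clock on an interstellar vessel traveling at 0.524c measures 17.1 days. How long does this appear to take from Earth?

Proper time Δt₀ = 17.1 days
γ = 1/√(1 - 0.524²) = 1.174
Δt = γΔt₀ = 1.174 × 17.1 = 20.08 days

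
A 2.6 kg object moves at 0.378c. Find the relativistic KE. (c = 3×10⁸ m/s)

γ = 1/√(1 - 0.378²) = 1.08014
γ - 1 = 0.08014
KE = (γ-1)mc² = 0.08014 × 2.6 × (3×10⁸)² = 1.875×10¹⁶ J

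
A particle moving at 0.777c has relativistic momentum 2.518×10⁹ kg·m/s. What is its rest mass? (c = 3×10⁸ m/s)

γ = 1/√(1 - 0.777²) = 1.5886
v = 0.777 × 3×10⁸ = 2.331×10⁸ m/s
m = p/(γv) = 2.518×10⁹/(1.5886 × 2.331×10⁸) = 6.800 kg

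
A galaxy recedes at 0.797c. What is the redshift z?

β = 0.797
(1+β)/(1-β) = 1.797/0.203 = 8.852
√(8.852) = 2.975
z = 2.975 - 1 = 1.975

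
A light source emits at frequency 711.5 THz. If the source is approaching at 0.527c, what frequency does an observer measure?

β = v/c = 0.527
(1+β)/(1-β) = 1.527/0.473 = 3.22833
Doppler factor = √(3.22833) = 1.7968
f_obs = 711.5 × 1.7968 = 1278 THz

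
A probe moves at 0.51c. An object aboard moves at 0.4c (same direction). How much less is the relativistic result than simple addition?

Classical: u' + v = 0.4 + 0.51 = 0.91c
Relativistic: u = (0.4 + 0.51)/(1 + 0.204) = 0.91/1.204 = 0.7558c
Difference: 0.91 - 0.7558 = 0.1542c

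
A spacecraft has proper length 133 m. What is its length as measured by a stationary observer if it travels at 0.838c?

Proper length L₀ = 133 m
γ = 1/√(1 - 0.838²) = 1.8326
L = L₀/γ = 133/1.8326 = 72.57 m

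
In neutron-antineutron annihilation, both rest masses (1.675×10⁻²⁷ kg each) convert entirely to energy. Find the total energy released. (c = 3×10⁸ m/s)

Both particles have the same rest mass, so total mass = 2m
E = 2m·c² = 2 × 1.675×10⁻²⁷ × (3×10⁸)²
= 2 × 1.675×10⁻²⁷ × 9×10¹⁶
= 3.015×10⁻¹⁰ J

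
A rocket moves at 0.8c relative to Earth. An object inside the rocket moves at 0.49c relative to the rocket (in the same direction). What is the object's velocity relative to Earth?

u = (u' + v)/(1 + u'v/c²)
Numerator: 0.49 + 0.8 = 1.29
Denominator: 1 + 0.392 = 1.392
u = 1.29/1.392 = 0.9267c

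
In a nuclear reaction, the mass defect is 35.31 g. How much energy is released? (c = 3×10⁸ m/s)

Convert mass defect: Δm = 35.31 g = 0.03531 kg
E = Δm·c² = 0.03531 × (3×10⁸)²
= 0.03531 × 9×10¹⁶ = 3.178×10¹⁵ J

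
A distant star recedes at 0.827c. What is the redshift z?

β = 0.827
(1+β)/(1-β) = 1.827/0.173 = 10.56
√(10.56) = 3.250
z = 3.250 - 1 = 2.250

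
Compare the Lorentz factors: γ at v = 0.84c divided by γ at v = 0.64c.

γ₁ = 1/√(1 - 0.84²) = 1.8430
γ₂ = 1/√(1 - 0.64²) = 1.3014
γ₁/γ₂ = 1.8430/1.3014 = 1.416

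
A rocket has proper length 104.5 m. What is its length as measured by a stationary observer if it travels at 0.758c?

Proper length L₀ = 104.5 m
γ = 1/√(1 - 0.758²) = 1.5331
L = L₀/γ = 104.5/1.5331 = 68.16 m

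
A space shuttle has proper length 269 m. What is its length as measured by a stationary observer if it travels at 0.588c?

Proper length L₀ = 269 m
γ = 1/√(1 - 0.588²) = 1.236
L = L₀/γ = 269/1.236 = 217.6 m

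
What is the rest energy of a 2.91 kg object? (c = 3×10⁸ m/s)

c² = (3×10⁸)² = 9.000×10¹⁶ m²/s²
E₀ = mc² = 2.91 × 9.000×10¹⁶ = 2.619×10¹⁷ J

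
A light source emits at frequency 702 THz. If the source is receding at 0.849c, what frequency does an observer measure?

β = v/c = 0.849
(1-β)/(1+β) = 0.151/1.849 = 0.08167
Doppler factor = √(0.08167) = 0.2858
f_obs = 702 × 0.2858 = 200.6 THz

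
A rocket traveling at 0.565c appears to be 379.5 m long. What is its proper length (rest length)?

Contracted length L = 379.5 m
γ = 1/√(1 - 0.565²) = 1.211988
L₀ = γL = 1.211988 × 379.5 = 459.9 m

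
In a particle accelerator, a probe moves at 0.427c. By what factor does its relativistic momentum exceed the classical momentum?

p_rel = γmv, p_class = mv
Ratio = γ = 1/√(1 - 0.427²)
= 1/√(0.817671) = 1.106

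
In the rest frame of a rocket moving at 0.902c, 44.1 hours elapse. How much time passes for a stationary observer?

Proper time Δt₀ = 44.1 hours
γ = 1/√(1 - 0.902²) = 2.316
Δt = γΔt₀ = 2.316 × 44.1 = 102.1 hours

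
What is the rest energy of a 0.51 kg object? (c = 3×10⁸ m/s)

c² = (3×10⁸)² = 9.000×10¹⁶ m²/s²
E₀ = mc² = 0.51 × 9.000×10¹⁶ = 4.590×10¹⁶ J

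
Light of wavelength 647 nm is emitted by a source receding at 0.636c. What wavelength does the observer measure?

β = 0.636
Wavelength Doppler factor = √(1.636/0.364) = √(4.495) = 2.120
λ_obs = 647 × 2.120 = 1372 nm (redshift)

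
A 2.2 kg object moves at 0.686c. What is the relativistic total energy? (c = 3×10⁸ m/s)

γ = 1/√(1 - 0.686²) = 1.374
mc² = 2.2 × (3×10⁸)² = 1.980×10¹⁷ J
E = γmc² = 1.374 × 1.980×10¹⁷ = 2.721×10¹⁷ J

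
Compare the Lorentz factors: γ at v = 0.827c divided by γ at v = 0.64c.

γ₁ = 1/√(1 - 0.827²) = 1.779
γ₂ = 1/√(1 - 0.64²) = 1.301
γ₁/γ₂ = 1.779/1.301 = 1.367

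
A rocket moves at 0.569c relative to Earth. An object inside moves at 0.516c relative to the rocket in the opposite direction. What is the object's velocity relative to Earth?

Object's velocity in rocket frame is u' = -0.516c
u = (u' + v)/(1 + u'v/c²) = (v - 0.516)/(1 - 0.516·v/c²)
Numerator: 0.569 - 0.516 = 0.053
Denominator: 1 - 0.293604 = 0.706396
u = 0.053/0.706396 = 0.07503c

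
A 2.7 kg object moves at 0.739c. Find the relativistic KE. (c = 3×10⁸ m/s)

γ = 1/√(1 - 0.739²) = 1.4843
γ - 1 = 0.4843
KE = (γ-1)mc² = 0.4843 × 2.7 × (3×10⁸)² = 1.177×10¹⁷ J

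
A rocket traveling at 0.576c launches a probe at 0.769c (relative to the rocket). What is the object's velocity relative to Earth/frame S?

u = (u' + v)/(1 + u'v/c²)
Numerator: 0.769 + 0.576 = 1.345
Denominator: 1 + 0.442944 = 1.442944
u = 1.345/1.442944 = 0.9321c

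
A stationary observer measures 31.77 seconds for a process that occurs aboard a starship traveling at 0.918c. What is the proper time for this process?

Dilated time Δt = 31.77 seconds
γ = 1/√(1 - 0.918²) = 2.522
Δt₀ = Δt/γ = 31.77/2.522 = 12.60 seconds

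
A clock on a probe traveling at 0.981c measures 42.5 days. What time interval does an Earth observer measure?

Proper time Δt₀ = 42.5 days
γ = 1/√(1 - 0.981²) = 5.1544
Δt = γΔt₀ = 5.1544 × 42.5 = 219.1 days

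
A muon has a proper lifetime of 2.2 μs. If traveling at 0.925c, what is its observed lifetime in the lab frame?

Proper lifetime τ₀ = 2.2 μs
γ = 1/√(1 - 0.925²) = 2.632
τ = γτ₀ = 2.632 × 2.2 μs = 5.790 μs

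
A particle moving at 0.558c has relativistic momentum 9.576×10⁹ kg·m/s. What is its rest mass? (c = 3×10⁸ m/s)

γ = 1/√(1 - 0.558²) = 1.205
v = 0.558 × 3×10⁸ = 1.674×10⁸ m/s
m = p/(γv) = 9.576×10⁹/(1.205 × 1.674×10⁸) = 47.47 kg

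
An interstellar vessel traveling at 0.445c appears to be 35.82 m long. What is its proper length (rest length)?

Contracted length L = 35.82 m
γ = 1/√(1 - 0.445²) = 1.1167
L₀ = γL = 1.1167 × 35.82 = 40.00 m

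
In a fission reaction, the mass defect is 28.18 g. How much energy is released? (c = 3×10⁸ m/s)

Convert mass defect: Δm = 28.18 g = 0.02818 kg
E = Δm·c² = 0.02818 × (3×10⁸)²
= 0.02818 × 9×10¹⁶ = 2.536×10¹⁵ J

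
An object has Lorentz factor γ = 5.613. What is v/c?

From γ = 1/√(1 - v²/c²):
1/γ² = 1/5.613² = 0.03174
v²/c² = 1 - 0.03174 = 0.9683
v/c = √(0.9683) = 0.9840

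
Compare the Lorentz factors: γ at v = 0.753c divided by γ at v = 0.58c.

γ₁ = 1/√(1 - 0.753²) = 1.520
γ₂ = 1/√(1 - 0.58²) = 1.228
γ₁/γ₂ = 1.520/1.228 = 1.238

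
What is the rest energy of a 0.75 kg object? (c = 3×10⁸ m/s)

c² = (3×10⁸)² = 9.000×10¹⁶ m²/s²
E₀ = mc² = 0.75 × 9.000×10¹⁶ = 6.750×10¹⁶ J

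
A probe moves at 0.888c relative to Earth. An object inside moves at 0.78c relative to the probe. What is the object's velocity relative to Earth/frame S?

u = (u' + v)/(1 + u'v/c²)
Numerator: 0.78 + 0.888 = 1.668
Denominator: 1 + 0.69264 = 1.69264
u = 1.668/1.69264 = 0.9854c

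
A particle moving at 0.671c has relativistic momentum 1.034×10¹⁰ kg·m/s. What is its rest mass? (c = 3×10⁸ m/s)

γ = 1/√(1 - 0.671²) = 1.3487
v = 0.671 × 3×10⁸ = 2.013×10⁸ m/s
m = p/(γv) = 1.034×10¹⁰/(1.3487 × 2.013×10⁸) = 38.09 kg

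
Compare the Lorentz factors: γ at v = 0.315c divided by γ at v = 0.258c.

γ₁ = 1/√(1 - 0.315²) = 1.054
γ₂ = 1/√(1 - 0.258²) = 1.035
γ₁/γ₂ = 1.054/1.035 = 1.018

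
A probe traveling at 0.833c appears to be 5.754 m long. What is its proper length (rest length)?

Contracted length L = 5.754 m
γ = 1/√(1 - 0.833²) = 1.807
L₀ = γL = 1.807 × 5.754 = 10.40 m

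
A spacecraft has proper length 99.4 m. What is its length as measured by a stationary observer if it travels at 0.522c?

Proper length L₀ = 99.4 m
γ = 1/√(1 - 0.522²) = 1.1724
L = L₀/γ = 99.4/1.1724 = 84.78 m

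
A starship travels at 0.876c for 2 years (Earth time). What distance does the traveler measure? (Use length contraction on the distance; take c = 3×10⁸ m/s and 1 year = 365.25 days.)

Earth distance: d = v × t = 0.876c × 2 yr = 1.6587×10¹⁶ m
γ = 2.0734
d' = d/γ = 1.6587×10¹⁶/2.0734 = 8.000×10¹⁵ m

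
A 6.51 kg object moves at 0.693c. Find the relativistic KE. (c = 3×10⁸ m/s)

γ = 1/√(1 - 0.693²) = 1.3871
γ - 1 = 0.3871
KE = (γ-1)mc² = 0.3871 × 6.51 × (3×10⁸)² = 2.268×10¹⁷ J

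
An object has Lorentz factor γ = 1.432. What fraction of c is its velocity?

From γ = 1/√(1 - v²/c²):
1/γ² = 1/1.432² = 0.4877
v²/c² = 1 - 0.4877 = 0.5123
v/c = √(0.5123) = 0.7158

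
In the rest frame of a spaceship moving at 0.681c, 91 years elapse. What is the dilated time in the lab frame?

Proper time Δt₀ = 91 years
γ = 1/√(1 - 0.681²) = 1.366
Δt = γΔt₀ = 1.366 × 91 = 124.3 years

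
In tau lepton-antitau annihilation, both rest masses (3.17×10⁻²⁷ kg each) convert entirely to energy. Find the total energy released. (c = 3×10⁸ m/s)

Both particles have the same rest mass, so total mass = 2m
E = 2m·c² = 2 × 3.17×10⁻²⁷ × (3×10⁸)²
= 2 × 3.17×10⁻²⁷ × 9×10¹⁶
= 5.706×10⁻¹⁰ J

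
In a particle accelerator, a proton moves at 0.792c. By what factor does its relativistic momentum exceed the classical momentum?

p_rel = γmv, p_class = mv
Ratio = γ = 1/√(1 - 0.792²)
= 1/√(0.372736) = 1.638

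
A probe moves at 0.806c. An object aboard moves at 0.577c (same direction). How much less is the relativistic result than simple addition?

Classical: u' + v = 0.577 + 0.806 = 1.383c
Relativistic: u = (0.577 + 0.806)/(1 + 0.465062) = 1.383/1.465062 = 0.9440c
Difference: 1.383 - 0.9440 = 0.4390c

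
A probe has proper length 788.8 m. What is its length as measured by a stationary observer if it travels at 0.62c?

Proper length L₀ = 788.8 m
γ = 1/√(1 - 0.62²) = 1.2745
L = L₀/γ = 788.8/1.2745 = 618.9 m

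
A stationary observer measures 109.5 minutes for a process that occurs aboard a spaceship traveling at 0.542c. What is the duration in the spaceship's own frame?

Dilated time Δt = 109.5 minutes
γ = 1/√(1 - 0.542²) = 1.190
Δt₀ = Δt/γ = 109.5/1.190 = 92.02 minutes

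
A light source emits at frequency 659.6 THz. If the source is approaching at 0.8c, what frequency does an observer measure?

β = v/c = 0.8
(1+β)/(1-β) = 1.8/0.2 = 9.000
Doppler factor = √(9.000) = 3.000
f_obs = 659.6 × 3.000 = 1979 THz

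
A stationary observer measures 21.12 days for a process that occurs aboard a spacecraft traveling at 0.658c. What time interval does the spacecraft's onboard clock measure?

Dilated time Δt = 21.12 days
γ = 1/√(1 - 0.658²) = 1.328
Δt₀ = Δt/γ = 21.12/1.328 = 15.90 days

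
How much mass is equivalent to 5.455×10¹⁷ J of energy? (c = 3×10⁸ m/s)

From E = mc², we get m = E/c²
c² = (3×10⁸)² = 9×10¹⁶ m²/s²
m = 5.455×10¹⁷ / 9×10¹⁶ = 6.061 kg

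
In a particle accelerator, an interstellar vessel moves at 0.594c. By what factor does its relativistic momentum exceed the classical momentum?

p_rel = γmv, p_class = mv
Ratio = γ = 1/√(1 - 0.594²)
= 1/√(0.647164) = 1.243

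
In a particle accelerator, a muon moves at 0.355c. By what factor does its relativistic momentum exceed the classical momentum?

p_rel = γmv, p_class = mv
Ratio = γ = 1/√(1 - 0.355²)
= 1/√(0.873975) = 1.070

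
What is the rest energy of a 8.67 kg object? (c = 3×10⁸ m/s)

c² = (3×10⁸)² = 9.000×10¹⁶ m²/s²
E₀ = mc² = 8.67 × 9.000×10¹⁶ = 7.803×10¹⁷ J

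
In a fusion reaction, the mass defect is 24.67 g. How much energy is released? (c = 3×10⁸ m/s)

Convert mass defect: Δm = 24.67 g = 0.02467 kg
E = Δm·c² = 0.02467 × (3×10⁸)²
= 0.02467 × 9×10¹⁶ = 2.220×10¹⁵ J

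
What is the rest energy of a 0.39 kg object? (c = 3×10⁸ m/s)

c² = (3×10⁸)² = 9.000×10¹⁶ m²/s²
E₀ = mc² = 0.39 × 9.000×10¹⁶ = 3.510×10¹⁶ J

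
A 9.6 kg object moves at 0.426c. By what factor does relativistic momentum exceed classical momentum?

p_rel = γmv, p_class = mv
Ratio = γ = 1/√(1 - 0.426²) = 1.105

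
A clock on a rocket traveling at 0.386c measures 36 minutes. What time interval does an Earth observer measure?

Proper time Δt₀ = 36 minutes
γ = 1/√(1 - 0.386²) = 1.084
Δt = γΔt₀ = 1.084 × 36 = 39.02 minutes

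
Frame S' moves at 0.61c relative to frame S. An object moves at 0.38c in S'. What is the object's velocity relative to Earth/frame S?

u = (u' + v)/(1 + u'v/c²)
Numerator: 0.38 + 0.61 = 0.99
Denominator: 1 + 0.2318 = 1.2318
u = 0.99/1.2318 = 0.8037c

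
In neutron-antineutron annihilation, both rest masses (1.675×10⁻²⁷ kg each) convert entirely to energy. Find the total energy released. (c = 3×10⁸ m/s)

Both particles have the same rest mass, so total mass = 2m
E = 2m·c² = 2 × 1.675×10⁻²⁷ × (3×10⁸)²
= 2 × 1.675×10⁻²⁷ × 9×10¹⁶
= 3.015×10⁻¹⁰ J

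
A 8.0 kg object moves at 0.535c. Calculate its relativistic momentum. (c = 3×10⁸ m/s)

γ = 1/√(1 - 0.535²) = 1.184
v = 0.535 × 3×10⁸ = 1.605×10⁸ m/s
p = γmv = 1.184 × 8.0 × 1.605×10⁸ = 1.520×10⁹ kg·m/s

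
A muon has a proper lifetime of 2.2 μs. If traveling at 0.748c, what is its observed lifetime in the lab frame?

Proper lifetime τ₀ = 2.2 μs
γ = 1/√(1 - 0.748²) = 1.507
τ = γτ₀ = 1.507 × 2.2 μs = 3.315 μs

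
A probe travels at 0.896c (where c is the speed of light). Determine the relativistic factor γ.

v/c = 0.896, so (v/c)² = 0.802816
1 - (v/c)² = 0.197184
γ = 1/√(0.197184) = 2.252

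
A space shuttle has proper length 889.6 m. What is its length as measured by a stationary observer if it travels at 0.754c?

Proper length L₀ = 889.6 m
γ = 1/√(1 - 0.754²) = 1.52236
L = L₀/γ = 889.6/1.52236 = 584.4 m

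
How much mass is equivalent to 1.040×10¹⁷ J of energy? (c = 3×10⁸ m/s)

From E = mc², we get m = E/c²
c² = (3×10⁸)² = 9×10¹⁶ m²/s²
m = 1.040×10¹⁷ / 9×10¹⁶ = 1.156 kg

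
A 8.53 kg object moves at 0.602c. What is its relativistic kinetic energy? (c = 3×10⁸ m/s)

γ = 1/√(1 - 0.602²) = 1.25235
γ - 1 = 0.25235
KE = (γ-1)mc² = 0.25235 × 8.53 × (3×10⁸)² = 1.937×10¹⁷ J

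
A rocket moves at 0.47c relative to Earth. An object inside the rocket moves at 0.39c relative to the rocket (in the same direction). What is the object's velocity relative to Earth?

u = (u' + v)/(1 + u'v/c²)
Numerator: 0.39 + 0.47 = 0.86
Denominator: 1 + 0.1833 = 1.1833
u = 0.86/1.1833 = 0.7268c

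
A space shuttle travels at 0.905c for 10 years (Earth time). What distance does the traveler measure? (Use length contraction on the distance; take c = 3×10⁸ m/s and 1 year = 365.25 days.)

Earth distance: d = v × t = 0.905c × 10 yr = 8.5679×10¹⁶ m
γ = 2.3507
d' = d/γ = 8.5679×10¹⁶/2.3507 = 3.645×10¹⁶ m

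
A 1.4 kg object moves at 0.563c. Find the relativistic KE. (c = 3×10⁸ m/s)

γ = 1/√(1 - 0.563²) = 1.210
γ - 1 = 0.2100
KE = (γ-1)mc² = 0.2100 × 1.4 × (3×10⁸)² = 2.646×10¹⁶ J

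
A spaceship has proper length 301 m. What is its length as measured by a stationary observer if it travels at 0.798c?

Proper length L₀ = 301 m
γ = 1/√(1 - 0.798²) = 1.659
L = L₀/γ = 301/1.659 = 181.4 m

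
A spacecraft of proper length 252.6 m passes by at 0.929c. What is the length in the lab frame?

Proper length L₀ = 252.6 m
γ = 1/√(1 - 0.929²) = 2.7021
L = L₀/γ = 252.6/2.7021 = 93.48 m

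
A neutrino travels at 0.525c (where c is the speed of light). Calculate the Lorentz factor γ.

v/c = 0.525, so (v/c)² = 0.275625
1 - (v/c)² = 0.724375
γ = 1/√(0.724375) = 1.175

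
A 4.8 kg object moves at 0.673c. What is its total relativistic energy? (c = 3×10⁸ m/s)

γ = 1/√(1 - 0.673²) = 1.352
mc² = 4.8 × (3×10⁸)² = 4.320×10¹⁷ J
E = γmc² = 1.352 × 4.320×10¹⁷ = 5.841×10¹⁷ J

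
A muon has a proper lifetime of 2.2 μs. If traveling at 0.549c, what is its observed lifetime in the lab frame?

Proper lifetime τ₀ = 2.2 μs
γ = 1/√(1 - 0.549²) = 1.1964
τ = γτ₀ = 1.1964 × 2.2 μs = 2.632 μs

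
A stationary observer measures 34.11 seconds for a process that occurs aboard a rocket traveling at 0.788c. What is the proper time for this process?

Dilated time Δt = 34.11 seconds
γ = 1/√(1 - 0.788²) = 1.624
Δt₀ = Δt/γ = 34.11/1.624 = 21.00 seconds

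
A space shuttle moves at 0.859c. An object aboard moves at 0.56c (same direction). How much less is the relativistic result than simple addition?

Classical: u' + v = 0.56 + 0.859 = 1.419c
Relativistic: u = (0.56 + 0.859)/(1 + 0.48104) = 1.419/1.48104 = 0.9581c
Difference: 1.419 - 0.9581 = 0.4609c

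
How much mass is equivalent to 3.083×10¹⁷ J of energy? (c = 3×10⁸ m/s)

From E = mc², we get m = E/c²
c² = (3×10⁸)² = 9×10¹⁶ m²/s²
m = 3.083×10¹⁷ / 9×10¹⁶ = 3.426 kg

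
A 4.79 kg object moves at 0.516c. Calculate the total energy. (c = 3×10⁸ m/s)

γ = 1/√(1 - 0.516²) = 1.1674
mc² = 4.79 × (3×10⁸)² = 4.311×10¹⁷ J
E = γmc² = 1.1674 × 4.311×10¹⁷ = 5.033×10¹⁷ J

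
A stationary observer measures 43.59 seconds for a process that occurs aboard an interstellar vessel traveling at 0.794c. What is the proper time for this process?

Dilated time Δt = 43.59 seconds
γ = 1/√(1 - 0.794²) = 1.645
Δt₀ = Δt/γ = 43.59/1.645 = 26.50 seconds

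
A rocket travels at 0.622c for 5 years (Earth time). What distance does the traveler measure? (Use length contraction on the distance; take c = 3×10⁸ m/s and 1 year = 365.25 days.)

Earth distance: d = v × t = 0.622c × 5 yr = 2.944×10¹⁶ m
γ = 1.277
d' = d/γ = 2.944×10¹⁶/1.277 = 2.305×10¹⁶ m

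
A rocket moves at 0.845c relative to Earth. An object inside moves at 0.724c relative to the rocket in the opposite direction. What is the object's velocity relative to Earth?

Object's velocity in rocket frame is u' = -0.724c
u = (u' + v)/(1 + u'v/c²) = (v - 0.724)/(1 - 0.724·v/c²)
Numerator: 0.845 - 0.724 = 0.121
Denominator: 1 - 0.61178 = 0.38822
u = 0.121/0.38822 = 0.3117c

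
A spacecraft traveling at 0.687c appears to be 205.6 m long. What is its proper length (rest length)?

Contracted length L = 205.6 m
γ = 1/√(1 - 0.687²) = 1.376
L₀ = γL = 1.376 × 205.6 = 282.9 m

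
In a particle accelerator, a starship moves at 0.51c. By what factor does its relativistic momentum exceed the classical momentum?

p_rel = γmv, p_class = mv
Ratio = γ = 1/√(1 - 0.51²)
= 1/√(0.7399) = 1.163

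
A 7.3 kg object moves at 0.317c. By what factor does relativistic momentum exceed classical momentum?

p_rel = γmv, p_class = mv
Ratio = γ = 1/√(1 - 0.317²) = 1.054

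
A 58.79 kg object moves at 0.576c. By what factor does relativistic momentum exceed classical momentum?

p_rel = γmv, p_class = mv
Ratio = γ = 1/√(1 - 0.576²) = 1.223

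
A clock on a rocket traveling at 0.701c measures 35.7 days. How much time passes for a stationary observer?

Proper time Δt₀ = 35.7 days
γ = 1/√(1 - 0.701²) = 1.4022
Δt = γΔt₀ = 1.4022 × 35.7 = 50.06 days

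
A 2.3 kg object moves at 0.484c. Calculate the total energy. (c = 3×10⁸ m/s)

γ = 1/√(1 - 0.484²) = 1.143
mc² = 2.3 × (3×10⁸)² = 2.070×10¹⁷ J
E = γmc² = 1.143 × 2.070×10¹⁷ = 2.366×10¹⁷ J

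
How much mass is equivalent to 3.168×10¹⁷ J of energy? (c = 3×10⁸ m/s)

From E = mc², we get m = E/c²
c² = (3×10⁸)² = 9×10¹⁶ m²/s²
m = 3.168×10¹⁷ / 9×10¹⁶ = 3.520 kg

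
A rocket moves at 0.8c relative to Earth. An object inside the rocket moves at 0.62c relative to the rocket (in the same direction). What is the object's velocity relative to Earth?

u = (u' + v)/(1 + u'v/c²)
Numerator: 0.62 + 0.8 = 1.42
Denominator: 1 + 0.496 = 1.496
u = 1.42/1.496 = 0.9492c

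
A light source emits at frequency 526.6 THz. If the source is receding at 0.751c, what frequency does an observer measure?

β = v/c = 0.751
(1-β)/(1+β) = 0.249/1.751 = 0.1422
Doppler factor = √(0.1422) = 0.3771
f_obs = 526.6 × 0.3771 = 198.6 THz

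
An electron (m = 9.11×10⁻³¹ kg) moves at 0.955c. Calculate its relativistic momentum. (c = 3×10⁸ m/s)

γ = 1/√(1 - 0.955²) = 3.3715
v = 0.955 × 3×10⁸ = 2.865×10⁸ m/s
p = γmv = 3.3715 × 9.11×10⁻³¹ × 2.865×10⁸ = 8.800×10⁻²² kg·m/s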